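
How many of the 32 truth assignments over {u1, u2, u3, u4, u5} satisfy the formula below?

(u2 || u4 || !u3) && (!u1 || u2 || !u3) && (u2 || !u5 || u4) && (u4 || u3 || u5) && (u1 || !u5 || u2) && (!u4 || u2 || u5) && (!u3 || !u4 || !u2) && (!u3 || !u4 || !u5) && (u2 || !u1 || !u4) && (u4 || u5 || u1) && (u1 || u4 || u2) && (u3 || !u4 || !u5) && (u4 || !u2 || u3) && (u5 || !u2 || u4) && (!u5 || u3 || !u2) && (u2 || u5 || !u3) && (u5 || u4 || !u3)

There are 2^5 = 32 truth assignments over (u1, u2, u3, u4, u5).
Split on u4. With u4 = true, the clauses containing u4 are satisfied and !u4 drops from the rest; 2 of the 2^4 = 16 assignments to the other variables satisfy what remains.
With u4 = false, by the same count on the reduced clause set, 2 assignments work.
(One model: u1=F, u2=T, u3=F, u4=T, u5=F.)
Total: 2 + 2 = 4.

4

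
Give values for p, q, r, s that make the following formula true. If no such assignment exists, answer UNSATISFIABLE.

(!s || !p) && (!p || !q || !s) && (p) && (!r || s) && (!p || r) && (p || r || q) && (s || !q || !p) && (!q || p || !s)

UNSATISFIABLE

From the singleton clause (p), p = true.
From the singleton clause (!s), s = false.
From the singleton clause (!r), r = false.
Now (r) is unsatisfied and unit — conflict.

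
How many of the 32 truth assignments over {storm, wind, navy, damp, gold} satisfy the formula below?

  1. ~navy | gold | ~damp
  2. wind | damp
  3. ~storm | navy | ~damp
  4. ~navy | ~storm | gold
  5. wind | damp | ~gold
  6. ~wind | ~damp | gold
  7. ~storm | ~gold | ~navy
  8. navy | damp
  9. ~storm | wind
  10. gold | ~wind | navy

7

There are 2^5 = 32 truth assignments over (storm, wind, navy, damp, gold).
Split on damp. With damp = 1, the clauses containing damp are satisfied and ~damp drops from the rest; 5 of the 2^4 = 16 assignments to the other variables satisfy what remains.
With damp = 0, by the same count on the reduced clause set, 2 assignments work.
(One model: storm=F, wind=F, navy=F, damp=T, gold=F.)
Total: 5 + 2 = 7.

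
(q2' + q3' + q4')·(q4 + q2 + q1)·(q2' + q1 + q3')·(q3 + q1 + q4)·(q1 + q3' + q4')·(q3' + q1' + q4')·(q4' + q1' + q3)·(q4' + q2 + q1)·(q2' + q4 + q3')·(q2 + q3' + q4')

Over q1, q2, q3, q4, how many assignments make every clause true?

4

There are 2^4 = 16 truth assignments over (q1, q2, q3, q4).
Check each against the 10 clauses (columns in the order q1, q2, q3, q4):
  F F F F  ✗ fails (q4 + q2 + q1)
  F F F T  ✗ fails (q4' + q2 + q1)
  F F T F  ✗ fails (q4 + q2 + q1)
  F F T T  ✗ fails (q1 + q3' + q4')
  F T F F  ✗ fails (q3 + q1 + q4)
  F T F T  ✓ satisfies all
  F T T F  ✗ fails (q2' + q1 + q3')
  F T T T  ✗ fails (q2' + q3' + q4')
  T F F F  ✓ satisfies all
  T F F T  ✗ fails (q4' + q1' + q3)
  T F T F  ✓ satisfies all
  T F T T  ✗ fails (q3' + q1' + q4')
  T T F F  ✓ satisfies all
  T T F T  ✗ fails (q4' + q1' + q3)
  T T T F  ✗ fails (q2' + q4 + q3')
  T T T T  ✗ fails (q2' + q3' + q4')
4 of the 16 rows are models.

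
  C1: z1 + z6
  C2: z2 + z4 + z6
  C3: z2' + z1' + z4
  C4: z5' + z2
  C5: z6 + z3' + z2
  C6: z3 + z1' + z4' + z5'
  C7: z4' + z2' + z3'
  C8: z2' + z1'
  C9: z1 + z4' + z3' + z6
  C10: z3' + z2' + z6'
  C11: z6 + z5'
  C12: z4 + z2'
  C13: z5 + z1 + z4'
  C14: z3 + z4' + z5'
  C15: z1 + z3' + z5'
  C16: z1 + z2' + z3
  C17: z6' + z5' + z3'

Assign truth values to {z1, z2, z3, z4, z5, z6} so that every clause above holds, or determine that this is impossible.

Branch on z1: set z1 = 1.
The clause (z2') is unit, so z2 = 0.
The clause (z5') is unit, so z5 = 0.
Branch on z4: set z4 = 1.
Branch on z6: set z6 = 0.
The clause (z3') is unit, so z3 = 0.
All clauses are satisfied.

z1 ↦ 1; z2 ↦ 0; z3 ↦ 0; z4 ↦ 1; z5 ↦ 0; z6 ↦ 0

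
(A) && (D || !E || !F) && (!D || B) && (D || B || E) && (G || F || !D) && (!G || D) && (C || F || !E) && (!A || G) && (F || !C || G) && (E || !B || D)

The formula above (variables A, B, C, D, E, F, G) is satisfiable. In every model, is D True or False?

True

Suppose D = false.
The clause (A) is unit, so A = true.
The clause (!G) is unit, so G = false.
But (G) is also a unit clause — contradiction.
So every satisfying assignment has D = True.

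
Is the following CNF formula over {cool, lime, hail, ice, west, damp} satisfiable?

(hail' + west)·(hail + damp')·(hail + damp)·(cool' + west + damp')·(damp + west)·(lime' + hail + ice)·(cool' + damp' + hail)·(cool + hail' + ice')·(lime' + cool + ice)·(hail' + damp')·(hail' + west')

Branch on hail: set hail = 0.
The clause (damp') is unit, so damp = 0.
That conflicts with the unit clause (damp).
Backtrack on hail: now try hail = 1.
The clause (west) is unit, so west = 1.
That conflicts with the unit clause (west').
Either choice for hail ends in contradiction.
No assignment satisfies every clause.

Unsatisfiable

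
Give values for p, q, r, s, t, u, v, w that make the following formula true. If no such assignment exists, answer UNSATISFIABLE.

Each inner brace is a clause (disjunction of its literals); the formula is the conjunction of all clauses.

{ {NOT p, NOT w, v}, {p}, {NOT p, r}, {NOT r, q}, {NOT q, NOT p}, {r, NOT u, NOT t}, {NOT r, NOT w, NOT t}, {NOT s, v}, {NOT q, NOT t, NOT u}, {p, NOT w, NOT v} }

UNSATISFIABLE

Unit clause (p) forces p = true.
Unit clause (r) forces r = true.
Unit clause (q) forces q = true.
But (NOT q) is also a unit clause — contradiction.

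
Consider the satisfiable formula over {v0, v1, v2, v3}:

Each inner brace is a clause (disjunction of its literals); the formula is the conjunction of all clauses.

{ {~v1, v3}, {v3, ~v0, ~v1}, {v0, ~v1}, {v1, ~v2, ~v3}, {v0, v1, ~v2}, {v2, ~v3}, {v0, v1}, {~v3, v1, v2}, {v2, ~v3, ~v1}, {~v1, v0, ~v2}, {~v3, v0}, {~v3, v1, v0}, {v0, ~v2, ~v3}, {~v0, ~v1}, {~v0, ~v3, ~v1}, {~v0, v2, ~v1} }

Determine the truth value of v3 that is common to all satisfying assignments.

Suppose v3 = 1.
(v2) alone gives v2 = 1.
(v1) alone gives v1 = 1.
(v0) alone gives v0 = 1.
Now (~v0) is unsatisfied and unit — conflict.
So every satisfying assignment has v3 = False.

False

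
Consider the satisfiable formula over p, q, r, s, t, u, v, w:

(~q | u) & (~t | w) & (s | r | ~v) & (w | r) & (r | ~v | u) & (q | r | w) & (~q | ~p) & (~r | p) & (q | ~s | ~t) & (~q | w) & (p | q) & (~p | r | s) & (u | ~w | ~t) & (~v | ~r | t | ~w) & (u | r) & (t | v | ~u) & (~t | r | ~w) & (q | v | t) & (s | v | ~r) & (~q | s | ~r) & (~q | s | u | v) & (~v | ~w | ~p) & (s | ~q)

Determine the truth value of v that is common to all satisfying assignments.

True

Suppose v = 0.
Case q = 0:
The clause (p) is unit, so p = 1.
The clause (t) is unit, so t = 1.
The clause (w) is unit, so w = 1.
The clause (~s) is unit, so s = 0.
The clause (r) is unit, so r = 1.
Now (~r) is unsatisfied and unit — conflict.
That branch fails; take q = 1 instead.
The clause (u) is unit, so u = 1.
The clause (~p) is unit, so p = 0.
The clause (~r) is unit, so r = 0.
The clause (w) is unit, so w = 1.
The clause (t) is unit, so t = 1.
Now (~t) is unsatisfied and unit — conflict.
Either choice for q ends in contradiction.
So every satisfying assignment has v = True.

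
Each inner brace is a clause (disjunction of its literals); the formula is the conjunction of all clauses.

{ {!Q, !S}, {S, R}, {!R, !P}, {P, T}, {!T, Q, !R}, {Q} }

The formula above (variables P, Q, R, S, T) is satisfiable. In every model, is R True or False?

Suppose R = false.
Unit clause (S) forces S = true.
Unit clause (!Q) forces Q = false.
That conflicts with the unit clause (Q).
So every satisfying assignment has R = True.

True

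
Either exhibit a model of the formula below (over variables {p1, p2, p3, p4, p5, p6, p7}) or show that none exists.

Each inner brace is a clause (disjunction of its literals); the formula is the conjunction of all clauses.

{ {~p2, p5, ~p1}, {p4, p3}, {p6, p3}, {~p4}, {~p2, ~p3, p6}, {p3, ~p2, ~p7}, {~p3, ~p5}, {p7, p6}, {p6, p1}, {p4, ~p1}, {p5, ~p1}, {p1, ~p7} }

The clause (~p4) is unit, so p4 = 0.
The clause (p3) is unit, so p3 = 1.
The clause (~p5) is unit, so p5 = 0.
The clause (~p1) is unit, so p1 = 0.
The clause (p6) is unit, so p6 = 1.
The clause (~p7) is unit, so p7 = 0.
Every clause is now satisfied; p2 is unconstrained.

p1 ↦ 0; p2 ↦ 0; p3 ↦ 1; p4 ↦ 0; p5 ↦ 0; p6 ↦ 1; p7 ↦ 0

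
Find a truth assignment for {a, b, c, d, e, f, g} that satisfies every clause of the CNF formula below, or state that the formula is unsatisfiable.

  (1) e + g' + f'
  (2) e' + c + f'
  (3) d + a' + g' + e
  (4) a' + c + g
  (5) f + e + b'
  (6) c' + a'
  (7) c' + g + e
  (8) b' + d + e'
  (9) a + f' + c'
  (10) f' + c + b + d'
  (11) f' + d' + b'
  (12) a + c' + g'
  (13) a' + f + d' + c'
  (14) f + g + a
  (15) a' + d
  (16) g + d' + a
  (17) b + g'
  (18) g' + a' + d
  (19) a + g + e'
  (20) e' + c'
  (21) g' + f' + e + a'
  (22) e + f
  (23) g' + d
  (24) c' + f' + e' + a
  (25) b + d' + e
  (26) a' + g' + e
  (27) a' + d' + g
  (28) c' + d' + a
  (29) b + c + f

Case c = 0:
Case e = 1:
From the singleton clause (f'), f = 0.
From the singleton clause (b), b = 1.
From the singleton clause (d), d = 1.
Case a = 0:
From the singleton clause (g), g = 1.
This assignment satisfies each clause.

a ↦ 0,  b ↦ 1,  c ↦ 0,  d ↦ 1,  e ↦ 1,  f ↦ 0,  g ↦ 1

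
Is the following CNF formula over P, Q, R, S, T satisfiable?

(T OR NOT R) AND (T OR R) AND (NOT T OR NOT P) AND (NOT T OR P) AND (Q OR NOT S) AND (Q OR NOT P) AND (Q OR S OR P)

Case T = true:
(NOT P) alone gives P = false.
But (P) is also a unit clause — contradiction.
So T must be the other value — set T = false.
(NOT R) alone gives R = false.
But (R) is also a unit clause — contradiction.
Either choice for T ends in contradiction.
No assignment satisfies every clause.

Unsatisfiable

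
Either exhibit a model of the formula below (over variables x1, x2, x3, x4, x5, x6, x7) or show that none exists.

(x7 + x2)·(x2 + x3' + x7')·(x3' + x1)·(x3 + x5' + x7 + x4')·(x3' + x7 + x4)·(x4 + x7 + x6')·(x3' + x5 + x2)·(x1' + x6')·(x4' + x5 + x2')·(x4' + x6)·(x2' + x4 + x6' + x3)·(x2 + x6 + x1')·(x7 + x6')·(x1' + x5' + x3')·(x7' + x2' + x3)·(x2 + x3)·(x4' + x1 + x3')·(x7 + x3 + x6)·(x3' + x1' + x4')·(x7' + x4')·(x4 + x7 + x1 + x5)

x1: 1, x2: 1, x3: 1, x4: 0, x5: 0, x6: 0, x7: 1

Try x7 = 1.
From the singleton clause (x4'), x4 = 0.
Try x2 = 1.
From the singleton clause (x3), x3 = 1.
From the singleton clause (x1), x1 = 1.
From the singleton clause (x6'), x6 = 0.
From the singleton clause (x5'), x5 = 0.
This assignment satisfies each clause.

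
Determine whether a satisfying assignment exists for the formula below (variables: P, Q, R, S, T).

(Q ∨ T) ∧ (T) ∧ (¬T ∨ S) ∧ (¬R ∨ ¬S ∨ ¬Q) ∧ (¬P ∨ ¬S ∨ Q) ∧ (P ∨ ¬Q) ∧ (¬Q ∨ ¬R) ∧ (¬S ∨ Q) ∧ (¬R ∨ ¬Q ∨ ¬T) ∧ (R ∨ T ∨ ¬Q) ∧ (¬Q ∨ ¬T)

(T) alone gives T = True.
(S) alone gives S = True.
(Q) alone gives Q = True.
That conflicts with the unit clause (¬Q).
No assignment satisfies every clause.

No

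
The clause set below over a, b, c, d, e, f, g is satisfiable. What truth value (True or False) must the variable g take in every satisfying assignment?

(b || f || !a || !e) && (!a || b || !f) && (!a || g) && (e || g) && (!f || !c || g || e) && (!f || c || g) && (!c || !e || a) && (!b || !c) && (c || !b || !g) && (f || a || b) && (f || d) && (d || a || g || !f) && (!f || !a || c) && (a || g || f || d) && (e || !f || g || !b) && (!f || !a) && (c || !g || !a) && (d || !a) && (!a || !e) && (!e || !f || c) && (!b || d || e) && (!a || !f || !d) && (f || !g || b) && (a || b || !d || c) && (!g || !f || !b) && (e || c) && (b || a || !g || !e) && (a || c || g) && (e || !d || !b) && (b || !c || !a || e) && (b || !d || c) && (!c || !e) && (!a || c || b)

Suppose g = false.
Unit clause (!a) forces a = false.
Unit clause (e) forces e = true.
Unit clause (!c) forces c = false.
Now (c) is unsatisfied and unit — conflict.
So every satisfying assignment has g = True.

True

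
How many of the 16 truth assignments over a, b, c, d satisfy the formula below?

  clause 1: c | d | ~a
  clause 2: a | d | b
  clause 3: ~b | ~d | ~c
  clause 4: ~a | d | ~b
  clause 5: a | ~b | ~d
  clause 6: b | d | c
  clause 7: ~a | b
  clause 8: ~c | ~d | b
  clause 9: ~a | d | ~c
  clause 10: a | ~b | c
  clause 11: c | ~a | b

3

There are 2^4 = 16 truth assignments over (a, b, c, d).
Check each against the 11 clauses (columns in the order a, b, c, d):
  F F F F  ✗ fails (a | d | b)
  F F F T  ✓ satisfies all
  F F T F  ✗ fails (a | d | b)
  F F T T  ✗ fails (~c | ~d | b)
  F T F F  ✗ fails (a | ~b | c)
  F T F T  ✗ fails (a | ~b | ~d)
  F T T F  ✓ satisfies all
  F T T T  ✗ fails (~b | ~d | ~c)
  T F F F  ✗ fails (c | d | ~a)
  T F F T  ✗ fails (~a | b)
  T F T F  ✗ fails (~a | b)
  T F T T  ✗ fails (~a | b)
  T T F F  ✗ fails (c | d | ~a)
  T T F T  ✓ satisfies all
  T T T F  ✗ fails (~a | d | ~b)
  T T T T  ✗ fails (~b | ~d | ~c)
3 of the 16 rows are models.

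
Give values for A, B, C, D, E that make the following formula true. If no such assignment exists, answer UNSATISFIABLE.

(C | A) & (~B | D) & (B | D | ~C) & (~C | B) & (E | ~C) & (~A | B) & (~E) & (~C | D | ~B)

Unit clause (~E) forces E = 0.
Unit clause (~C) forces C = 0.
Unit clause (A) forces A = 1.
Unit clause (B) forces B = 1.
Unit clause (D) forces D = 1.
This assignment satisfies each clause.

A: 1; B: 1; C: 0; D: 1; E: 0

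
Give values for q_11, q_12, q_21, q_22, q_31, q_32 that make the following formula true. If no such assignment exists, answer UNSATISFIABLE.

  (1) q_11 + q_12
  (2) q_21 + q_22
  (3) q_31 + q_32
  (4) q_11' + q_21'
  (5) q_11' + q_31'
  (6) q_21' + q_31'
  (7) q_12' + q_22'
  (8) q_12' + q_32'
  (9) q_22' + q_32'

UNSATISFIABLE

Case q_11 = 1:
The clause (q_21') is unit, so q_21 = 0.
The clause (q_22) is unit, so q_22 = 1.
The clause (q_31') is unit, so q_31 = 0.
The clause (q_32) is unit, so q_32 = 1.
That conflicts with the unit clause (q_32').
That branch fails; take q_11 = 0 instead.
The clause (q_12) is unit, so q_12 = 1.
The clause (q_22') is unit, so q_22 = 0.
The clause (q_21) is unit, so q_21 = 1.
The clause (q_31') is unit, so q_31 = 0.
The clause (q_32) is unit, so q_32 = 1.
That conflicts with the unit clause (q_32').
Either choice for q_11 ends in contradiction.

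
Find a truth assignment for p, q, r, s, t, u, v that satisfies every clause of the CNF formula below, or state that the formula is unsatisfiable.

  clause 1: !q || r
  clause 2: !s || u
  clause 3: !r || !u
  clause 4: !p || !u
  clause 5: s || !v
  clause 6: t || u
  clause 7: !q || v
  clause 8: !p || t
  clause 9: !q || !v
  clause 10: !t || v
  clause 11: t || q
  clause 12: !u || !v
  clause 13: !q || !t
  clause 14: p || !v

Try q = false.
From the singleton clause (t), t = true.
From the singleton clause (v), v = true.
From the singleton clause (s), s = true.
From the singleton clause (u), u = true.
Now (!u) is unsatisfied and unit — conflict.
Undo q and try q = true.
From the singleton clause (r), r = true.
From the singleton clause (!u), u = false.
From the singleton clause (!s), s = false.
From the singleton clause (!v), v = false.
Now (v) is unsatisfied and unit — conflict.
Either choice for q ends in contradiction.

UNSATISFIABLE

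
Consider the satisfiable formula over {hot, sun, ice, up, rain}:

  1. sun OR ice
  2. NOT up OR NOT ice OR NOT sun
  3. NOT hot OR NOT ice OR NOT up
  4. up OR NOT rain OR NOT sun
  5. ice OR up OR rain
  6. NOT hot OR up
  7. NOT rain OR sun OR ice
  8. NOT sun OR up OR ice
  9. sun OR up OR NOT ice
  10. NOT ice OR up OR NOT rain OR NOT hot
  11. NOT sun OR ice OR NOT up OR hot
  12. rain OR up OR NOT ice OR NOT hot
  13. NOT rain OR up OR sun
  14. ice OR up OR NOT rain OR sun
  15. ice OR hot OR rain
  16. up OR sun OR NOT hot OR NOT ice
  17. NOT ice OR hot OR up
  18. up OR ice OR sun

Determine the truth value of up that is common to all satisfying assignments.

True

Suppose up = false.
The clause (NOT hot) is unit, so hot = false.
The clause (NOT ice) is unit, so ice = false.
The clause (sun) is unit, so sun = true.
But (NOT sun) is also a unit clause — contradiction.
So every satisfying assignment has up = True.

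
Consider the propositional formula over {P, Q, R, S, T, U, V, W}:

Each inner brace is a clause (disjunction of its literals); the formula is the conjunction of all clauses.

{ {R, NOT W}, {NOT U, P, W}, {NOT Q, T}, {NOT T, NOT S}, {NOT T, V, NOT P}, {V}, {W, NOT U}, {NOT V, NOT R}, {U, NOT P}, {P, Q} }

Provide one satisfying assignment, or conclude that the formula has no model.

P=false; Q=true; R=false; S=false; T=true; U=false; V=true; W=false

Unit clause (V) forces V = true.
Unit clause (NOT R) forces R = false.
Unit clause (NOT W) forces W = false.
Unit clause (NOT U) forces U = false.
Unit clause (NOT P) forces P = false.
Unit clause (Q) forces Q = true.
Unit clause (T) forces T = true.
Unit clause (NOT S) forces S = false.
This assignment satisfies each clause.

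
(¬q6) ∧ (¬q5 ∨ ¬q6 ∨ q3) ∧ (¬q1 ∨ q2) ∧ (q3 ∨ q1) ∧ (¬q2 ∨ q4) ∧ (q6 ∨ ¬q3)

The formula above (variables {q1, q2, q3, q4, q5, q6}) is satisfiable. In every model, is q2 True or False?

True

Suppose q2 = False.
From the singleton clause (¬q6), q6 = False.
From the singleton clause (¬q1), q1 = False.
From the singleton clause (q3), q3 = True.
But (¬q3) is also a unit clause — contradiction.
So every satisfying assignment has q2 = True.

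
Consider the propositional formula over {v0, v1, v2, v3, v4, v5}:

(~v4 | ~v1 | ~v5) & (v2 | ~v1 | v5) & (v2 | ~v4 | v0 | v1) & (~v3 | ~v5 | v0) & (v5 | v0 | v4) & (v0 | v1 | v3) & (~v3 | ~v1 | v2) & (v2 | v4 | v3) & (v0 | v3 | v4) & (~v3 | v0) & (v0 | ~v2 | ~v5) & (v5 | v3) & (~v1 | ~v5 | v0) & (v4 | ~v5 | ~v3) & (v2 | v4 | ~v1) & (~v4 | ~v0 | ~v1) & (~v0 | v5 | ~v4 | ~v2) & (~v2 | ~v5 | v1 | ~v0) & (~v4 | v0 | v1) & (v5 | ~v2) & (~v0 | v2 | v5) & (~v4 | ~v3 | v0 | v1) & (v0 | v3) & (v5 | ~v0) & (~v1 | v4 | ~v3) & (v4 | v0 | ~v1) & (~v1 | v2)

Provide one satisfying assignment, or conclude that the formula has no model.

v0 ↦ 1,  v1 ↦ 0,  v2 ↦ 0,  v3 ↦ 1,  v4 ↦ 1,  v5 ↦ 1

Try v3 = 1.
(v0) alone gives v0 = 1.
(v5) alone gives v5 = 1.
(v4) alone gives v4 = 1.
(~v1) alone gives v1 = 0.
(~v2) alone gives v2 = 0.
Every clause now holds.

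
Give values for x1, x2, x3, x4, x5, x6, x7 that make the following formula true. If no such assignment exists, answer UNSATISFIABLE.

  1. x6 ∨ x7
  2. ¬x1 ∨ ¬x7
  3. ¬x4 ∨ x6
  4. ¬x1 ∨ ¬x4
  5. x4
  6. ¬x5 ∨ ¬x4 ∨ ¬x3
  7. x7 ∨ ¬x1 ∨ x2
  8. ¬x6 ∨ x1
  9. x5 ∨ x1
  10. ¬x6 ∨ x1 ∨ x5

The clause (x4) is unit, so x4 = True.
The clause (x6) is unit, so x6 = True.
The clause (¬x1) is unit, so x1 = False.
That conflicts with the unit clause (x1).

UNSATISFIABLE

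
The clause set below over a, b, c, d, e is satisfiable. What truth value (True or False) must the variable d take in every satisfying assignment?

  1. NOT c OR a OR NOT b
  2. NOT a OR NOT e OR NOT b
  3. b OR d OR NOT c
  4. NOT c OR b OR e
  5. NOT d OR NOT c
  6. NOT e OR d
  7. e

True

Suppose d = false.
The clause (NOT e) is unit, so e = false.
Now (e) is unsatisfied and unit — conflict.
So every satisfying assignment has d = True.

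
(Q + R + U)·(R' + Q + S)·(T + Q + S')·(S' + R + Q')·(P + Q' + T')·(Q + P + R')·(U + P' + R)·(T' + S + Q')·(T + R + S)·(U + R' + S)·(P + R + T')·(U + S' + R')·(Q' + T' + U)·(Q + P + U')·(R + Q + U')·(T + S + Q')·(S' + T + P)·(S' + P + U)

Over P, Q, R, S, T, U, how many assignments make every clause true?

There are 2^6 = 64 truth assignments over (P, Q, R, S, T, U).
Split on T. With T = 1, the clauses containing T are satisfied and T' drops from the rest; 2 of the 2^5 = 32 assignments to the other variables satisfy what remains.
With T = 0, by the same count on the reduced clause set, 1 assignment works.
(One model: P=T, Q=F, R=T, S=T, T=T, U=T.)
Total: 2 + 1 = 3.

3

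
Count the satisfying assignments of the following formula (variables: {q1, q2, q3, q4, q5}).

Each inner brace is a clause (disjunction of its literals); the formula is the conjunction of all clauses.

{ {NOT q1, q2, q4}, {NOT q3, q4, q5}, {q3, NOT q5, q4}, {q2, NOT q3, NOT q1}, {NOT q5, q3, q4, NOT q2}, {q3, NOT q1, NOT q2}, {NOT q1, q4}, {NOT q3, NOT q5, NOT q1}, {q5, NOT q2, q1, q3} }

There are 2^5 = 32 truth assignments over (q1, q2, q3, q4, q5).
Split on q1. With q1 = true, the clauses containing q1 are satisfied and NOT q1 drops from the rest; 3 of the 2^4 = 16 assignments to the other variables satisfy what remains.
With q1 = false, by the same count on the reduced clause set, 10 assignments work.
Total: 3 + 10 = 13.

13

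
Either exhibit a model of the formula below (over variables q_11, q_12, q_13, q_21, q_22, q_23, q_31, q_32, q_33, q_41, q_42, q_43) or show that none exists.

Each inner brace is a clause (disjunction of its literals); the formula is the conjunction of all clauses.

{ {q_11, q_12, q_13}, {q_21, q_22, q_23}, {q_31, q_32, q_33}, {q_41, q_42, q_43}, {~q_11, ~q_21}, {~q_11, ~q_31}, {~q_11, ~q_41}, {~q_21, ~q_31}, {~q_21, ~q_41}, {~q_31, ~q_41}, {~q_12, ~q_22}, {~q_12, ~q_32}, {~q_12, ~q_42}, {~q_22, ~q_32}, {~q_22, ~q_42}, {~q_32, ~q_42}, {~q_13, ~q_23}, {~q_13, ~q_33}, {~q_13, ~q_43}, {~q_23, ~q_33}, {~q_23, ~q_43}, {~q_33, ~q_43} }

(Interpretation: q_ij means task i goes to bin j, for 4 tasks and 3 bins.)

UNSATISFIABLE

Case q_11 = 0:
Case q_12 = 1:
From the singleton clause (~q_22), q_22 = 0.
From the singleton clause (~q_32), q_32 = 0.
From the singleton clause (~q_42), q_42 = 0.
Case q_21 = 1:
From the singleton clause (~q_31), q_31 = 0.
From the singleton clause (q_33), q_33 = 1.
From the singleton clause (~q_41), q_41 = 0.
From the singleton clause (q_43), q_43 = 1.
Now (~q_43) is unsatisfied and unit — conflict.
So q_21 must be the other value — set q_21 = 0.
From the singleton clause (q_23), q_23 = 1.
From the singleton clause (~q_13), q_13 = 0.
From the singleton clause (~q_33), q_33 = 0.
From the singleton clause (q_31), q_31 = 1.
From the singleton clause (~q_41), q_41 = 0.
From the singleton clause (q_43), q_43 = 1.
Now (~q_43) is unsatisfied and unit — conflict.
Neither q_21 = 1 nor q_21 = 0 works.
So q_12 must be the other value — set q_12 = 0.
From the singleton clause (q_13), q_13 = 1.
From the singleton clause (~q_23), q_23 = 0.
From the singleton clause (~q_33), q_33 = 0.
From the singleton clause (~q_43), q_43 = 0.
Case q_21 = 1:
From the singleton clause (~q_31), q_31 = 0.
From the singleton clause (q_32), q_32 = 1.
From the singleton clause (~q_41), q_41 = 0.
From the singleton clause (q_42), q_42 = 1.
Now (~q_42) is unsatisfied and unit — conflict.
So q_21 must be the other value — set q_21 = 0.
From the singleton clause (q_22), q_22 = 1.
From the singleton clause (~q_32), q_32 = 0.
From the singleton clause (q_31), q_31 = 1.
From the singleton clause (~q_41), q_41 = 0.
From the singleton clause (q_42), q_42 = 1.
Now (~q_42) is unsatisfied and unit — conflict.
Neither q_21 = 1 nor q_21 = 0 works.
Neither q_12 = 1 nor q_12 = 0 works.
So q_11 must be the other value — set q_11 = 1.
From the singleton clause (~q_21), q_21 = 0.
From the singleton clause (~q_31), q_31 = 0.
From the singleton clause (~q_41), q_41 = 0.
Case q_22 = 1:
From the singleton clause (~q_12), q_12 = 0.
From the singleton clause (~q_32), q_32 = 0.
From the singleton clause (q_33), q_33 = 1.
From the singleton clause (~q_42), q_42 = 0.
From the singleton clause (q_43), q_43 = 1.
Now (~q_43) is unsatisfied and unit — conflict.
So q_22 must be the other value — set q_22 = 0.
From the singleton clause (q_23), q_23 = 1.
From the singleton clause (~q_13), q_13 = 0.
From the singleton clause (~q_33), q_33 = 0.
From the singleton clause (q_32), q_32 = 1.
From the singleton clause (~q_12), q_12 = 0.
From the singleton clause (~q_42), q_42 = 0.
From the singleton clause (q_43), q_43 = 1.
Now (~q_43) is unsatisfied and unit — conflict.
Neither q_22 = 1 nor q_22 = 0 works.
Neither q_11 = 1 nor q_11 = 0 works.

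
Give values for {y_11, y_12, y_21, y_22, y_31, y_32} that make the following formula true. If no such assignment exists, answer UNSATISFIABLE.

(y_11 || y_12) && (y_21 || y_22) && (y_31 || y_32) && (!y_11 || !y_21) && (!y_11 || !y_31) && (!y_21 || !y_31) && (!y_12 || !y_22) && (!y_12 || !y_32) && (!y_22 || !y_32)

UNSATISFIABLE

Suppose y_11 = true.
The clause (!y_21) is unit, so y_21 = false.
The clause (y_22) is unit, so y_22 = true.
The clause (!y_31) is unit, so y_31 = false.
The clause (y_32) is unit, so y_32 = true.
But (!y_32) is also a unit clause — contradiction.
Backtrack on y_11: now try y_11 = false.
The clause (y_12) is unit, so y_12 = true.
The clause (!y_22) is unit, so y_22 = false.
The clause (y_21) is unit, so y_21 = true.
The clause (!y_31) is unit, so y_31 = false.
The clause (y_32) is unit, so y_32 = true.
But (!y_32) is also a unit clause — contradiction.
Neither y_11 = true nor y_11 = false works.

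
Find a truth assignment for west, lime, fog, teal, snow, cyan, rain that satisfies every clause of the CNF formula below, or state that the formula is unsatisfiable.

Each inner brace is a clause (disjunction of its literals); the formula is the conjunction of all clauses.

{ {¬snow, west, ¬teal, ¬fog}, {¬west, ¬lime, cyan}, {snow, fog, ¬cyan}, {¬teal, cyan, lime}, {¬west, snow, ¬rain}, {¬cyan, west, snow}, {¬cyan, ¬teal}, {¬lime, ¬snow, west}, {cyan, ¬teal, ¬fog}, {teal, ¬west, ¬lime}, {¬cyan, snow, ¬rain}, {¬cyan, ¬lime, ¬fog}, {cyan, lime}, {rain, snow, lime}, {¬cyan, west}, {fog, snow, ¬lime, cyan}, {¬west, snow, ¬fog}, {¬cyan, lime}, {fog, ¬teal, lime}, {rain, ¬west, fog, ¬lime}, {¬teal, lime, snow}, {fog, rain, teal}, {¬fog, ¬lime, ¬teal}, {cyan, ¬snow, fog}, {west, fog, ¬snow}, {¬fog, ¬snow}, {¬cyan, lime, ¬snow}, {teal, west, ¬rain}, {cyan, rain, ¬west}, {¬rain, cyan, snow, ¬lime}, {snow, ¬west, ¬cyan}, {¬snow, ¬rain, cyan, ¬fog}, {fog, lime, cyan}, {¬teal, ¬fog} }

Try cyan = False.
Unit clause (lime) forces lime = True.
Unit clause (¬west) forces west = False.
Unit clause (¬snow) forces snow = False.
Unit clause (fog) forces fog = True.
Unit clause (¬teal) forces teal = False.
Unit clause (¬rain) forces rain = False.
This assignment satisfies each clause.

west ↦ False,  lime ↦ True,  fog ↦ True,  teal ↦ False,  snow ↦ False,  cyan ↦ False,  rain ↦ False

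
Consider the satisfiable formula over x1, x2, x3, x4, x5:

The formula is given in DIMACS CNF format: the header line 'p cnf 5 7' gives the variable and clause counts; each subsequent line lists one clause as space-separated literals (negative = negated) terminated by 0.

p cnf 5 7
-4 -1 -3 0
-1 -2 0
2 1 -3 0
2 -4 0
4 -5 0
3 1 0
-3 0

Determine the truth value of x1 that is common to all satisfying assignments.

True

Suppose x1 = False.
From the singleton clause (x3), x3 = True.
But (¬x3) is also a unit clause — contradiction.
So every satisfying assignment has x1 = True.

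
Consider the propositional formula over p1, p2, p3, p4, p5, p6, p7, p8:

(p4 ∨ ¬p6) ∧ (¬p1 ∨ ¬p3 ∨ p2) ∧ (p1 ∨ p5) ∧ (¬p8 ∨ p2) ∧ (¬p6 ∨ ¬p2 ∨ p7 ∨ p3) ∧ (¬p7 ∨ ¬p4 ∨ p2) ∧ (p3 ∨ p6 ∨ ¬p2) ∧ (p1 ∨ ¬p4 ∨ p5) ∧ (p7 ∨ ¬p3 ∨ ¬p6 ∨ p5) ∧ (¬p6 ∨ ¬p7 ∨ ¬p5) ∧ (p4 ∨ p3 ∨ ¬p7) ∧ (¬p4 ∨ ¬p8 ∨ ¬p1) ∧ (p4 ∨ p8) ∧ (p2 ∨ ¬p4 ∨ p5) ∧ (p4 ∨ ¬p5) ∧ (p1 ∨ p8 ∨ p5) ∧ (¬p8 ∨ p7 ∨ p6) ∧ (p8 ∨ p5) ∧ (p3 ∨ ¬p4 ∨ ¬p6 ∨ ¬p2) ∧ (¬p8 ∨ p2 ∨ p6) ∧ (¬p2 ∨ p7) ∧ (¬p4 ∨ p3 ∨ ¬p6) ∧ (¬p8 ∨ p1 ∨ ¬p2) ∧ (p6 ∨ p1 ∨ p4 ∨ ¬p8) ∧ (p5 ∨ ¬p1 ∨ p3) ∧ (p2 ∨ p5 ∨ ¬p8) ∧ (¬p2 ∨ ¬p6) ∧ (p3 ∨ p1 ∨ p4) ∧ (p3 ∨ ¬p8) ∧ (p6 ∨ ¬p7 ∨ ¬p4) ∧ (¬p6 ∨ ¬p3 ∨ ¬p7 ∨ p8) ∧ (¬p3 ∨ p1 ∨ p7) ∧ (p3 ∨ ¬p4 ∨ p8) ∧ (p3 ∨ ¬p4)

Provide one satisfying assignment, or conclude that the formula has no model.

Branch on p4: set p4 = False.
The clause (¬p6) is unit, so p6 = False.
The clause (p8) is unit, so p8 = True.
The clause (p2) is unit, so p2 = True.
The clause (p3) is unit, so p3 = True.
The clause (¬p5) is unit, so p5 = False.
The clause (p1) is unit, so p1 = True.
The clause (p7) is unit, so p7 = True.
This assignment satisfies each clause.

p1: True, p2: True, p3: True, p4: False, p5: False, p6: False, p7: True, p8: True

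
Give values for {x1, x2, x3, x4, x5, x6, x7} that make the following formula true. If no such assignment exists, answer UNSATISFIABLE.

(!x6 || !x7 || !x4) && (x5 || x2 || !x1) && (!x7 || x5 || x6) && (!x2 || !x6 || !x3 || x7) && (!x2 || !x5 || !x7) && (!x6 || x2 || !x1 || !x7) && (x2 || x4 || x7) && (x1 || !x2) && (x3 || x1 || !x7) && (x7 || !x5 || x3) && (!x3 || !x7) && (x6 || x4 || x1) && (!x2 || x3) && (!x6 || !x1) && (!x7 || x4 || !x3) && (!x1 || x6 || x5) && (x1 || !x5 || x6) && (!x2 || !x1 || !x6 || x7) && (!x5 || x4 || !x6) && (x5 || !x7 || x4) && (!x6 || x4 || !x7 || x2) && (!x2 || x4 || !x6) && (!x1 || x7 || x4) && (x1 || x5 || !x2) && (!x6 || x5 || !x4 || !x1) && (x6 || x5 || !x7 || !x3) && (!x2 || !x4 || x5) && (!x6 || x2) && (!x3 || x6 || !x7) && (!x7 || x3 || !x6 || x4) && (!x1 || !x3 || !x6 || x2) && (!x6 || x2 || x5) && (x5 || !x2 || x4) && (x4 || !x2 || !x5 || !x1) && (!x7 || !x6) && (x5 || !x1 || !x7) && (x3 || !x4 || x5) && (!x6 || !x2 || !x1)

Branch on x1: set x1 = true.
From the singleton clause (!x6), x6 = false.
From the singleton clause (x5), x5 = true.
Branch on x2: set x2 = false.
Branch on x4: set x4 = true.
Branch on x7: set x7 = true.
From the singleton clause (!x3), x3 = false.
This assignment satisfies each clause.

x1: true, x2: false, x3: false, x4: true, x5: true, x6: false, x7: true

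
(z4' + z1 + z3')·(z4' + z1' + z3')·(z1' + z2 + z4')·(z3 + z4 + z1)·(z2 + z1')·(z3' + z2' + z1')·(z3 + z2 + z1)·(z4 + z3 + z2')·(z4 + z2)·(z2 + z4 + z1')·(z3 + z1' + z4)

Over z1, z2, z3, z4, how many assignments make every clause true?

There are 2^4 = 16 truth assignments over (z1, z2, z3, z4).
Check each against the 11 clauses (columns in the order z1, z2, z3, z4):
  F F F F  ✗ fails (z3 + z4 + z1)
  F F F T  ✗ fails (z3 + z2 + z1)
  F F T F  ✗ fails (z4 + z2)
  F F T T  ✗ fails (z4' + z1 + z3')
  F T F F  ✗ fails (z3 + z4 + z1)
  F T F T  ✓ satisfies all
  F T T F  ✓ satisfies all
  F T T T  ✗ fails (z4' + z1 + z3')
  T F F F  ✗ fails (z2 + z1')
  T F F T  ✗ fails (z1' + z2 + z4')
  T F T F  ✗ fails (z2 + z1')
  T F T T  ✗ fails (z4' + z1' + z3')
  T T F F  ✗ fails (z4 + z3 + z2')
  T T F T  ✓ satisfies all
  T T T F  ✗ fails (z3' + z2' + z1')
  T T T T  ✗ fails (z4' + z1' + z3')
3 of the 16 rows are models.

3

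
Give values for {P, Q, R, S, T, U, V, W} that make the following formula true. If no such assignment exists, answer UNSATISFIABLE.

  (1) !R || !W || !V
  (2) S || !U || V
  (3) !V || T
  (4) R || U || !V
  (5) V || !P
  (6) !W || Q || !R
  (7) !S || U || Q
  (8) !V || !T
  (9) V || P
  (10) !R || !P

UNSATISFIABLE

Case V = false:
From the singleton clause (!P), P = false.
Now (P) is unsatisfied and unit — conflict.
Undo V and try V = true.
From the singleton clause (T), T = true.
Now (!T) is unsatisfied and unit — conflict.
Both values of V lead to a conflict.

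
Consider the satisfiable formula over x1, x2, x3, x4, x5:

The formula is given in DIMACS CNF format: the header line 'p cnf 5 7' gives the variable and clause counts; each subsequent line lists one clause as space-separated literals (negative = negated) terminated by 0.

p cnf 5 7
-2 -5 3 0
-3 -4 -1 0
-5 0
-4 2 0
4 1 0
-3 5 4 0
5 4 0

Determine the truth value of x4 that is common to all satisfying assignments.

Suppose x4 = False.
The clause (¬x5) is unit, so x5 = False.
But (x5) is also a unit clause — contradiction.
So every satisfying assignment has x4 = True.

True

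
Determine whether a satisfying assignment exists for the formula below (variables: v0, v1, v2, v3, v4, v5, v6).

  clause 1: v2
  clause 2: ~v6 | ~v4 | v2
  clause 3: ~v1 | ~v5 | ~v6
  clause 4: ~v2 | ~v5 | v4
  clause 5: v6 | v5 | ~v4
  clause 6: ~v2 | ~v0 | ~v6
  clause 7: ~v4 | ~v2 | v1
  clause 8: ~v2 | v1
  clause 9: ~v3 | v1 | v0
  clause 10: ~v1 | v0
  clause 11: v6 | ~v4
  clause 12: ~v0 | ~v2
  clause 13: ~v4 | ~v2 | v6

(v2) alone gives v2 = 1.
(v1) alone gives v1 = 1.
(v0) alone gives v0 = 1.
But (~v0) is also a unit clause — contradiction.
No assignment satisfies every clause.

Unsatisfiable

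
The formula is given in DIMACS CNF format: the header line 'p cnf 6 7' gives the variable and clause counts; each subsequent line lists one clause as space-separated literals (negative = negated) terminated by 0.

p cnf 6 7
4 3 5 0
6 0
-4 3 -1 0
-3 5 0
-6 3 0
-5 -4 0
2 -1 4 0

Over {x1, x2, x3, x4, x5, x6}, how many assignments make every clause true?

3

There are 2^6 = 64 truth assignments over (x1, x2, x3, x4, x5, x6).
Split on x6. With x6 = True, the clauses containing x6 are satisfied and ¬x6 drops from the rest; 3 of the 2^5 = 32 assignments to the other variables satisfy what remains.
With x6 = False, by the same count on the reduced clause set, 0 assignments work.
Total: 3 + 0 = 3.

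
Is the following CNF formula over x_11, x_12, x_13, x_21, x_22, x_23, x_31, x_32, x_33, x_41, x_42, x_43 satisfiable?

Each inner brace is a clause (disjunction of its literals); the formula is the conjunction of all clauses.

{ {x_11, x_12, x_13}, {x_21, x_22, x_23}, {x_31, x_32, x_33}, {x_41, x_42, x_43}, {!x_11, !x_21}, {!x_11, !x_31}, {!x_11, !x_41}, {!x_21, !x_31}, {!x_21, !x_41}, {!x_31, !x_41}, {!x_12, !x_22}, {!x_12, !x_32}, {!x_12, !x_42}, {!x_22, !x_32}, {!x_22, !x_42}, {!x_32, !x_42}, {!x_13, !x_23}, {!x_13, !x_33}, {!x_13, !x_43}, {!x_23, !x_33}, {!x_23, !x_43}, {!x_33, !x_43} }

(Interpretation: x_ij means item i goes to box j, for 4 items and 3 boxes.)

Unsatisfiable

Suppose x_11 = false.
Suppose x_12 = true.
Unit clause (!x_22) forces x_22 = false.
Unit clause (!x_32) forces x_32 = false.
Unit clause (!x_42) forces x_42 = false.
Suppose x_21 = true.
Unit clause (!x_31) forces x_31 = false.
Unit clause (x_33) forces x_33 = true.
Unit clause (!x_41) forces x_41 = false.
Unit clause (x_43) forces x_43 = true.
Now (!x_43) is unsatisfied and unit — conflict.
Undo x_21 and try x_21 = false.
Unit clause (x_23) forces x_23 = true.
Unit clause (!x_13) forces x_13 = false.
Unit clause (!x_33) forces x_33 = false.
Unit clause (x_31) forces x_31 = true.
Unit clause (!x_41) forces x_41 = false.
Unit clause (x_43) forces x_43 = true.
Now (!x_43) is unsatisfied and unit — conflict.
Both values of x_21 lead to a conflict.
Undo x_12 and try x_12 = false.
Unit clause (x_13) forces x_13 = true.
Unit clause (!x_23) forces x_23 = false.
Unit clause (!x_33) forces x_33 = false.
Unit clause (!x_43) forces x_43 = false.
Suppose x_21 = true.
Unit clause (!x_31) forces x_31 = false.
Unit clause (x_32) forces x_32 = true.
Unit clause (!x_41) forces x_41 = false.
Unit clause (x_42) forces x_42 = true.
Now (!x_42) is unsatisfied and unit — conflict.
Undo x_21 and try x_21 = false.
Unit clause (x_22) forces x_22 = true.
Unit clause (!x_32) forces x_32 = false.
Unit clause (x_31) forces x_31 = true.
Unit clause (!x_41) forces x_41 = false.
Unit clause (x_42) forces x_42 = true.
Now (!x_42) is unsatisfied and unit — conflict.
Both values of x_21 lead to a conflict.
Both values of x_12 lead to a conflict.
Undo x_11 and try x_11 = true.
Unit clause (!x_21) forces x_21 = false.
Unit clause (!x_31) forces x_31 = false.
Unit clause (!x_41) forces x_41 = false.
Suppose x_22 = true.
Unit clause (!x_12) forces x_12 = false.
Unit clause (!x_32) forces x_32 = false.
Unit clause (x_33) forces x_33 = true.
Unit clause (!x_42) forces x_42 = false.
Unit clause (x_43) forces x_43 = true.
Now (!x_43) is unsatisfied and unit — conflict.
Undo x_22 and try x_22 = false.
Unit clause (x_23) forces x_23 = true.
Unit clause (!x_13) forces x_13 = false.
Unit clause (!x_33) forces x_33 = false.
Unit clause (x_32) forces x_32 = true.
Unit clause (!x_12) forces x_12 = false.
Unit clause (!x_42) forces x_42 = false.
Unit clause (x_43) forces x_43 = true.
Now (!x_43) is unsatisfied and unit — conflict.
Both values of x_22 lead to a conflict.
Both values of x_11 lead to a conflict.
No assignment satisfies every clause.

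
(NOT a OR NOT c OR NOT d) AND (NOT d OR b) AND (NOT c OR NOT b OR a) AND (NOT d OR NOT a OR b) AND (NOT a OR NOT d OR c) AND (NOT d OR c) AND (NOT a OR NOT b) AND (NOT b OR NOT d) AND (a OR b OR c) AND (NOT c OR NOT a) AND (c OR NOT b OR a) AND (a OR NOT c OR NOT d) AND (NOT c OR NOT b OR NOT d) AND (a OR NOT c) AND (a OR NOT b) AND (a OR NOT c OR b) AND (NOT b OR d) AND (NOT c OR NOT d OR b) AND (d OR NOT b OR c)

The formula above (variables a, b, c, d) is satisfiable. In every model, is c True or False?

False

Suppose c = true.
(NOT a) alone gives a = false.
That conflicts with the unit clause (a).
So every satisfying assignment has c = False.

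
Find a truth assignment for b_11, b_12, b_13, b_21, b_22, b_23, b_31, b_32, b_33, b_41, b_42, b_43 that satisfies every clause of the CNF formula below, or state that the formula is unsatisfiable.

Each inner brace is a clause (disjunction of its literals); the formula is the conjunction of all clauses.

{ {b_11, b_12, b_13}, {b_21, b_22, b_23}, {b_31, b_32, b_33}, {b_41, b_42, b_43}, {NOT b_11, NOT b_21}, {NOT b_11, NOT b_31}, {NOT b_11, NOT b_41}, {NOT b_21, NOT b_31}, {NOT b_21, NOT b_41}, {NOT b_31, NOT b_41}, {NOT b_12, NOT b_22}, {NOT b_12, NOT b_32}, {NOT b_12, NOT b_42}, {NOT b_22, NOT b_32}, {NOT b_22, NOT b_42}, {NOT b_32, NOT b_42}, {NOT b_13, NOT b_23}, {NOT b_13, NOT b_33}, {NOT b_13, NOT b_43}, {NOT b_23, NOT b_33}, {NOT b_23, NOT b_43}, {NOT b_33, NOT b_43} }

Case b_11 = false:
Case b_12 = true:
(NOT b_22) alone gives b_22 = false.
(NOT b_32) alone gives b_32 = false.
(NOT b_42) alone gives b_42 = false.
Case b_21 = true:
(NOT b_31) alone gives b_31 = false.
(b_33) alone gives b_33 = true.
(NOT b_41) alone gives b_41 = false.
(b_43) alone gives b_43 = true.
Now (NOT b_43) is unsatisfied and unit — conflict.
So b_21 must be the other value — set b_21 = false.
(b_23) alone gives b_23 = true.
(NOT b_13) alone gives b_13 = false.
(NOT b_33) alone gives b_33 = false.
(b_31) alone gives b_31 = true.
(NOT b_41) alone gives b_41 = false.
(b_43) alone gives b_43 = true.
Now (NOT b_43) is unsatisfied and unit — conflict.
Either choice for b_21 ends in contradiction.
So b_12 must be the other value — set b_12 = false.
(b_13) alone gives b_13 = true.
(NOT b_23) alone gives b_23 = false.
(NOT b_33) alone gives b_33 = false.
(NOT b_43) alone gives b_43 = false.
Case b_21 = true:
(NOT b_31) alone gives b_31 = false.
(b_32) alone gives b_32 = true.
(NOT b_41) alone gives b_41 = false.
(b_42) alone gives b_42 = true.
Now (NOT b_42) is unsatisfied and unit — conflict.
So b_21 must be the other value — set b_21 = false.
(b_22) alone gives b_22 = true.
(NOT b_32) alone gives b_32 = false.
(b_31) alone gives b_31 = true.
(NOT b_41) alone gives b_41 = false.
(b_42) alone gives b_42 = true.
Now (NOT b_42) is unsatisfied and unit — conflict.
Either choice for b_21 ends in contradiction.
Either choice for b_12 ends in contradiction.
So b_11 must be the other value — set b_11 = true.
(NOT b_21) alone gives b_21 = false.
(NOT b_31) alone gives b_31 = false.
(NOT b_41) alone gives b_41 = false.
Case b_22 = true:
(NOT b_12) alone gives b_12 = false.
(NOT b_32) alone gives b_32 = false.
(b_33) alone gives b_33 = true.
(NOT b_42) alone gives b_42 = false.
(b_43) alone gives b_43 = true.
Now (NOT b_43) is unsatisfied and unit — conflict.
So b_22 must be the other value — set b_22 = false.
(b_23) alone gives b_23 = true.
(NOT b_13) alone gives b_13 = false.
(NOT b_33) alone gives b_33 = false.
(b_32) alone gives b_32 = true.
(NOT b_12) alone gives b_12 = false.
(NOT b_42) alone gives b_42 = false.
(b_43) alone gives b_43 = true.
Now (NOT b_43) is unsatisfied and unit — conflict.
Either choice for b_22 ends in contradiction.
Either choice for b_11 ends in contradiction.

UNSATISFIABLE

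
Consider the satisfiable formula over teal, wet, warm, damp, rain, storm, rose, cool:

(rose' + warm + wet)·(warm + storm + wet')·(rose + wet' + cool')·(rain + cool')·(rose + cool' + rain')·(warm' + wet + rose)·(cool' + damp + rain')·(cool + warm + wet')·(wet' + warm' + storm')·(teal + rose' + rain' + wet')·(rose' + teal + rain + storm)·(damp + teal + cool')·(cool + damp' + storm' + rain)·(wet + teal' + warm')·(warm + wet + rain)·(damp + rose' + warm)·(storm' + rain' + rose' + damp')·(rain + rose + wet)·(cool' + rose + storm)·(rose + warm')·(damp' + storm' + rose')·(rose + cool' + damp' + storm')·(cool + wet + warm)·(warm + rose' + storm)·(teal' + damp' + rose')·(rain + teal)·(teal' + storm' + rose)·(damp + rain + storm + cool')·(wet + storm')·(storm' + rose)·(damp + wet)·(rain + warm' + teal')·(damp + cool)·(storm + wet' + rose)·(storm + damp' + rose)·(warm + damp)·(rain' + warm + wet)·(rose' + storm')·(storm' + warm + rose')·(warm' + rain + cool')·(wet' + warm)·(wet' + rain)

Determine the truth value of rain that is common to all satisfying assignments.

True

Suppose rain = 0.
The clause (cool') is unit, so cool = 0.
The clause (teal) is unit, so teal = 1.
The clause (warm') is unit, so warm = 0.
The clause (wet') is unit, so wet = 0.
Now (wet) is unsatisfied and unit — conflict.
So every satisfying assignment has rain = True.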